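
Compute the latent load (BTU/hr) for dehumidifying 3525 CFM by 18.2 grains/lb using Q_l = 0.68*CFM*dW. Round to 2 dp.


Q = 0.68 * 3525 * 18.2 = 43625.40 BTU/hr

43625.40 BTU/hr


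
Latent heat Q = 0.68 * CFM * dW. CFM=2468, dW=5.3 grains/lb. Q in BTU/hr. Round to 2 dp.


Q = 0.68 * 2468 * 5.3 = 8894.67 BTU/hr

8894.67 BTU/hr


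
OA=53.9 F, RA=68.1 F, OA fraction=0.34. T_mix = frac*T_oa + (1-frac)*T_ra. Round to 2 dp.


T_mix = 0.34*53.9 + 0.66*68.1 = 63.27 F

63.27 F


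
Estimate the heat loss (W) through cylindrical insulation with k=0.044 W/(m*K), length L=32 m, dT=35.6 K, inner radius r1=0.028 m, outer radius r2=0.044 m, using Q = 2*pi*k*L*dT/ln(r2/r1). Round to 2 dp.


Q = 2*pi*0.044*32*35.6/ln(0.044/0.028) = 696.80 W

696.80 W


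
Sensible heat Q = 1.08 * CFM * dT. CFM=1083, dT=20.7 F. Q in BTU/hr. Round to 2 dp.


Q = 1.08 * 1083 * 20.7 = 24211.55 BTU/hr

24211.55 BTU/hr


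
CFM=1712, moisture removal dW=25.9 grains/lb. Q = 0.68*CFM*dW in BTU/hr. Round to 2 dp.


Q = 0.68 * 1712 * 25.9 = 30151.74 BTU/hr

30151.74 BTU/hr


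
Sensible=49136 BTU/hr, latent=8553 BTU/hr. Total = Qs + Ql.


Qt = 49136 + 8553 = 57689 BTU/hr

57689 BTU/hr


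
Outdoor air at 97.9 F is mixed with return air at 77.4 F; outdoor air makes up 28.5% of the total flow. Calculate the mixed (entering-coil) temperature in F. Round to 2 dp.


T_mix = 77.4 + (28.5/100)*(97.9-77.4) = 83.24 F

83.24 F


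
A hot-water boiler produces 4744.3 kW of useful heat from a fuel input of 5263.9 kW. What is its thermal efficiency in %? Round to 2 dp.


eta = (4744.3/5263.9)*100 = 90.13 %

90.13 %


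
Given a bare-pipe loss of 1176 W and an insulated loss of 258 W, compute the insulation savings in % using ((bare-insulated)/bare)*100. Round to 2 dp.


Savings = ((1176-258)/1176)*100 = 78.06 %

78.06 %


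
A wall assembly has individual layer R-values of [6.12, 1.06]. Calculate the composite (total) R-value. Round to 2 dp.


R_total = 6.12 + 1.06 = 7.18

7.18


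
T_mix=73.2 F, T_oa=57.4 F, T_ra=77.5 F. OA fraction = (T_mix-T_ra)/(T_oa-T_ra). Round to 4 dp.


frac = (73.2 - 77.5) / (57.4 - 77.5) = 0.2139

0.2139


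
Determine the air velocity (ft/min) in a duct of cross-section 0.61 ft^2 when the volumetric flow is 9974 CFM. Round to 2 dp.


V = 9974 / 0.61 = 16350.82 ft/min

16350.82 ft/min


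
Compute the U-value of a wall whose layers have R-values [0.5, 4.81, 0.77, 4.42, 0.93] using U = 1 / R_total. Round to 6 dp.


R_total = 0.5 + 4.81 + 0.77 + 4.42 + 0.93 = 11.43
U = 1/11.43 = 0.087489

0.087489


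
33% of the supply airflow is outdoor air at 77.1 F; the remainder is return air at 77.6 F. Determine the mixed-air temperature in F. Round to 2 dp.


T_mix = 0.33*77.1 + 0.67*77.6 = 77.44 F

77.44 F


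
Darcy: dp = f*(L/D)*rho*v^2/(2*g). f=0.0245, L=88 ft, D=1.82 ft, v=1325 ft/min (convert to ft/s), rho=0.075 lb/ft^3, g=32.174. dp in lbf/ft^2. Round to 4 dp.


v_fps = 1325/60 = 22.0833 ft/s
dp = 0.0245*(88/1.82)*0.075*22.0833^2/(2*32.174) = 0.6733 lbf/ft^2

0.6733 lbf/ft^2


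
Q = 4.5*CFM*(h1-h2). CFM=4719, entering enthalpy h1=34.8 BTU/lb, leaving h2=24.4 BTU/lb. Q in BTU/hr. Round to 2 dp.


Q = 4.5 * 4719 * (34.8 - 24.4) = 220849.20 BTU/hr

220849.20 BTU/hr


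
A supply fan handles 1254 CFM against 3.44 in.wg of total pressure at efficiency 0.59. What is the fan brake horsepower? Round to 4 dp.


BHP = 1254 * 3.44 / (6356 * 0.59) = 1.1503 hp

1.1503 hp


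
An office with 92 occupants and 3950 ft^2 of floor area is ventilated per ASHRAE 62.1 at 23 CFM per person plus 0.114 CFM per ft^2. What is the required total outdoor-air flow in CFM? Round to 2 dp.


Total = 92*23 + 3950*0.114 = 2566.30 CFM

2566.30 CFM


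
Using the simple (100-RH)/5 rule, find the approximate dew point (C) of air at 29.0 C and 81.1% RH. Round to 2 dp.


Td = 29.0 - (100-81.1)/5 = 25.22 C

25.22 C


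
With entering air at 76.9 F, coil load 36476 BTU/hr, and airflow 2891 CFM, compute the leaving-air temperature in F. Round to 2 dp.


dT = 36476/(1.08*2891) = 11.6825
T_leave = 76.9 - 11.6825 = 65.22 F

65.22 F


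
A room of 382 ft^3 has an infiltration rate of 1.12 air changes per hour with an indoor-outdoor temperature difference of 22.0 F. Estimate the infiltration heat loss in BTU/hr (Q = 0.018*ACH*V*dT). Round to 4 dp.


Q = 0.018 * 1.12 * 382 * 22.0 = 169.4246 BTU/hr

169.4246 BTU/hr


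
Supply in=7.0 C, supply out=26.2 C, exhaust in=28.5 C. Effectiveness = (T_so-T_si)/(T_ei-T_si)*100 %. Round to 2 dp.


eff = (26.2-7.0)/(28.5-7.0)*100 = 89.30 %

89.30 %


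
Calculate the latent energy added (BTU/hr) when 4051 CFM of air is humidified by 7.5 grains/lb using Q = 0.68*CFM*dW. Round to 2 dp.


Q = 0.68 * 4051 * 7.5 = 20660.10 BTU/hr

20660.10 BTU/hr


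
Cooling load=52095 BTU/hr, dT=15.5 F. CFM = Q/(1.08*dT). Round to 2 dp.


CFM = 52095 / (1.08 * 15.5) = 3112.01

3112.01 CFM


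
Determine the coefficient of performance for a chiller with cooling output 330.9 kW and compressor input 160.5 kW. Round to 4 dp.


COP = 330.9 / 160.5 = 2.0617

2.0617


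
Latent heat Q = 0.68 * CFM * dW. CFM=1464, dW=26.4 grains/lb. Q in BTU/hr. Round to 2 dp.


Q = 0.68 * 1464 * 26.4 = 26281.73 BTU/hr

26281.73 BTU/hr


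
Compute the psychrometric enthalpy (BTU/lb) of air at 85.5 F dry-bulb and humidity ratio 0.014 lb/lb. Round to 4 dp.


h = 0.24*85.5 + 0.014*(1061+0.444*85.5) = 35.9055 BTU/lb

35.9055 BTU/lb


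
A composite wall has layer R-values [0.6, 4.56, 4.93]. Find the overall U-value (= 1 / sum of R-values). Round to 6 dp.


R_total = 0.6 + 4.56 + 4.93 = 10.09
U = 1/10.09 = 0.099108

0.099108


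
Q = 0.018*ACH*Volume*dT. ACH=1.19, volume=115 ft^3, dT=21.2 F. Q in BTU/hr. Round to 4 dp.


Q = 0.018 * 1.19 * 115 * 21.2 = 52.2220 BTU/hr

52.2220 BTU/hr


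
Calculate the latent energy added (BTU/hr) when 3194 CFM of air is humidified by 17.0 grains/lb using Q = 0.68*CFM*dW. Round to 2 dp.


Q = 0.68 * 3194 * 17.0 = 36922.64 BTU/hr

36922.64 BTU/hr


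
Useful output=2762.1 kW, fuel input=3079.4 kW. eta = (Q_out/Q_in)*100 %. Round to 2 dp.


eta = (2762.1/3079.4)*100 = 89.70 %

89.70 %


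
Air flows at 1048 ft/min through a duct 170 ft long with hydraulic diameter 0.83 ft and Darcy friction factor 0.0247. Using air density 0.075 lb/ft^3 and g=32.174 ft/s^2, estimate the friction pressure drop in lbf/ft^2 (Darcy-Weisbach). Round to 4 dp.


v_fps = 1048/60 = 17.4667 ft/s
dp = 0.0247*(170/0.83)*0.075*17.4667^2/(2*32.174) = 1.7989 lbf/ft^2

1.7989 lbf/ft^2


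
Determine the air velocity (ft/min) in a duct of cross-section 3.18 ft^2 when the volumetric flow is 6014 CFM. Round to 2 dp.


V = 6014 / 3.18 = 1891.19 ft/min

1891.19 ft/min


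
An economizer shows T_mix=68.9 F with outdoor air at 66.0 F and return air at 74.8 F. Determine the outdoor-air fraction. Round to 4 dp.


frac = (68.9 - 74.8) / (66.0 - 74.8) = 0.6705

0.6705


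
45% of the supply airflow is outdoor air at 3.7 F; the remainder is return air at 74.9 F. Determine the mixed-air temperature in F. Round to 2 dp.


T_mix = 0.45*3.7 + 0.55*74.9 = 42.86 F

42.86 F


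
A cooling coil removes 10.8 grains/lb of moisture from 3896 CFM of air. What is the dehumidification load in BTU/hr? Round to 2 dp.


Q = 0.68 * 3896 * 10.8 = 28612.22 BTU/hr

28612.22 BTU/hr


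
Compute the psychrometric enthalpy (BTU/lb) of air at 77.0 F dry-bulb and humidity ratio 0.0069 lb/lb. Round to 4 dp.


h = 0.24*77.0 + 0.0069*(1061+0.444*77.0) = 26.0368 BTU/lb

26.0368 BTU/lb


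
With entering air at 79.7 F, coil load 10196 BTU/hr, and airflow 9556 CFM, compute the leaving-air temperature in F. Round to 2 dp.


dT = 10196/(1.08*9556) = 0.9879
T_leave = 79.7 - 0.9879 = 78.71 F

78.71 F


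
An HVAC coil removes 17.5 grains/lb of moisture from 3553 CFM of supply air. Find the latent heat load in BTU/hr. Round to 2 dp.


Q = 0.68 * 3553 * 17.5 = 42280.70 BTU/hr

42280.70 BTU/hr


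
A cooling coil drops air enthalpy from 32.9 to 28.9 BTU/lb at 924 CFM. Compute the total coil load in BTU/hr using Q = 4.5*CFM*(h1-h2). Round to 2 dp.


Q = 4.5 * 924 * (32.9 - 28.9) = 16632.00 BTU/hr

16632.00 BTU/hr


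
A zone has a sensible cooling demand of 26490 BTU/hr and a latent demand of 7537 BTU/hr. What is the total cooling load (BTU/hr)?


Qt = 26490 + 7537 = 34027 BTU/hr

34027 BTU/hr


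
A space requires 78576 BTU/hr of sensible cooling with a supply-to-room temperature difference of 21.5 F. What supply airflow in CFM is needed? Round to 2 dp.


CFM = 78576 / (1.08 * 21.5) = 3383.98

3383.98 CFM


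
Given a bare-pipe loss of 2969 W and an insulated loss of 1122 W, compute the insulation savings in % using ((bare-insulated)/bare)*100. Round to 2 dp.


Savings = ((2969-1122)/2969)*100 = 62.21 %

62.21 %


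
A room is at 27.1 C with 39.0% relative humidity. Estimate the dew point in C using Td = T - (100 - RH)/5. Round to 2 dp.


Td = 27.1 - (100-39.0)/5 = 14.90 C

14.90 C


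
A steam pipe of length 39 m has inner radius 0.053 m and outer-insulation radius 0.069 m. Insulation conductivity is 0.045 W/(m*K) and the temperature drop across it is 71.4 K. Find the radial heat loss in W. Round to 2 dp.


Q = 2*pi*0.045*39*71.4/ln(0.069/0.053) = 2984.40 W

2984.40 W


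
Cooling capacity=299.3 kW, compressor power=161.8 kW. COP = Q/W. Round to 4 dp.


COP = 299.3 / 161.8 = 1.8498

1.8498


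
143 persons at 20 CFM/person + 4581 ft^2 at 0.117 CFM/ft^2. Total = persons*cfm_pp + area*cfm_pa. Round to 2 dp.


Total = 143*20 + 4581*0.117 = 3395.98 CFM

3395.98 CFM


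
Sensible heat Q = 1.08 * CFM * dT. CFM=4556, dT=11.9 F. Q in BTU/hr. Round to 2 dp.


Q = 1.08 * 4556 * 11.9 = 58553.71 BTU/hr

58553.71 BTU/hr


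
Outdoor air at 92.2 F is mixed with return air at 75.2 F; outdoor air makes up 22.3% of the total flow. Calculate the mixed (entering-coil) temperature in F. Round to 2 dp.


T_mix = 75.2 + (22.3/100)*(92.2-75.2) = 78.99 F

78.99 F


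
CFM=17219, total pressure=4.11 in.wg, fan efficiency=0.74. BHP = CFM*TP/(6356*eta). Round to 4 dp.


BHP = 17219 * 4.11 / (6356 * 0.74) = 15.0465 hp

15.0465 hp


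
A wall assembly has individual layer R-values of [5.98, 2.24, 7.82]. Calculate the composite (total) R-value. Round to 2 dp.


R_total = 5.98 + 2.24 + 7.82 = 16.04

16.04


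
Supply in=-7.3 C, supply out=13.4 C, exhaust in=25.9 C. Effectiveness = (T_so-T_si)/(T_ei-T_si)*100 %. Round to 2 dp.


eff = (13.4-(-7.3))/(25.9-(-7.3))*100 = 62.35 %

62.35 %


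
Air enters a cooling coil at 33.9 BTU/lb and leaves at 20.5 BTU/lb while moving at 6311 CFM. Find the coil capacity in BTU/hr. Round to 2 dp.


Q = 4.5 * 6311 * (33.9 - 20.5) = 380553.30 BTU/hr

380553.30 BTU/hr


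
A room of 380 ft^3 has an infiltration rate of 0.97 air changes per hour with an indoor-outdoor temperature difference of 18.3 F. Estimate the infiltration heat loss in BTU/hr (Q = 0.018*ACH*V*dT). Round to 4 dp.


Q = 0.018 * 0.97 * 380 * 18.3 = 121.4168 BTU/hr

121.4168 BTU/hr


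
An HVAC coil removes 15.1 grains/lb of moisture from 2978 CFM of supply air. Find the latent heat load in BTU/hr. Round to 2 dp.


Q = 0.68 * 2978 * 15.1 = 30578.10 BTU/hr

30578.10 BTU/hr


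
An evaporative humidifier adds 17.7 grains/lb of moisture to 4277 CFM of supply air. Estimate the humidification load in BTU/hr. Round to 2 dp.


Q = 0.68 * 4277 * 17.7 = 51477.97 BTU/hr

51477.97 BTU/hr


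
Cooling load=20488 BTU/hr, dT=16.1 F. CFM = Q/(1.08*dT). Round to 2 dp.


CFM = 20488 / (1.08 * 16.1) = 1178.28

1178.28 CFM


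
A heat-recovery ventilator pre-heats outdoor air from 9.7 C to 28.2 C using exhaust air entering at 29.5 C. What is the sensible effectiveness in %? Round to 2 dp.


eff = (28.2-9.7)/(29.5-9.7)*100 = 93.43 %

93.43 %


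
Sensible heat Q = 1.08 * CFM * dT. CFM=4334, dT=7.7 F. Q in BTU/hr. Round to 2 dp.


Q = 1.08 * 4334 * 7.7 = 36041.54 BTU/hr

36041.54 BTU/hr


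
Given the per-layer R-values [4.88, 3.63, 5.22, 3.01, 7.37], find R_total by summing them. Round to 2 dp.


R_total = 4.88 + 3.63 + 5.22 + 3.01 + 7.37 = 24.11

24.11


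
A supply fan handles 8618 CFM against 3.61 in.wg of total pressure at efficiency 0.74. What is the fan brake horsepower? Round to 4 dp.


BHP = 8618 * 3.61 / (6356 * 0.74) = 6.6145 hp

6.6145 hp


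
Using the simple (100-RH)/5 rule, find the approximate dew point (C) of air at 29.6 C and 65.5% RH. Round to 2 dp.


Td = 29.6 - (100-65.5)/5 = 22.70 C

22.70 C


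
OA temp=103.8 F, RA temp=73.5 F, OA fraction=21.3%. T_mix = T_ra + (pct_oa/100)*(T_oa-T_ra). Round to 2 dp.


T_mix = 73.5 + (21.3/100)*(103.8-73.5) = 79.95 F

79.95 F


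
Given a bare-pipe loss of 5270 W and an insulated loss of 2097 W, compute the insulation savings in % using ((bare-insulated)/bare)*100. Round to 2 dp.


Savings = ((5270-2097)/5270)*100 = 60.21 %

60.21 %


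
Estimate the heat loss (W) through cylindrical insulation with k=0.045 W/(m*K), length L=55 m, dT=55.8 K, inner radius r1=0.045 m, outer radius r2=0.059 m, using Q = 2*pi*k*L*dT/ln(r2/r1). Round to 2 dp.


Q = 2*pi*0.045*55*55.8/ln(0.059/0.045) = 3203.47 W

3203.47 W


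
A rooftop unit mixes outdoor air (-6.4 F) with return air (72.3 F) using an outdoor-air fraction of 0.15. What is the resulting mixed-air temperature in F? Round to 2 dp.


T_mix = 0.15*(-6.4) + 0.85*72.3 = 60.50 F

60.50 F


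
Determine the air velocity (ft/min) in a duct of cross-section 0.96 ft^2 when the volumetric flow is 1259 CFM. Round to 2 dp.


V = 1259 / 0.96 = 1311.46 ft/min

1311.46 ft/min


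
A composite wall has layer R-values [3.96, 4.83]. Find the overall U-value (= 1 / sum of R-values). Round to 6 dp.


R_total = 3.96 + 4.83 = 8.79
U = 1/8.79 = 0.113766

0.113766


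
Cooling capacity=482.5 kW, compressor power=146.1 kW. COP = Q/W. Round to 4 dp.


COP = 482.5 / 146.1 = 3.3025

3.3025


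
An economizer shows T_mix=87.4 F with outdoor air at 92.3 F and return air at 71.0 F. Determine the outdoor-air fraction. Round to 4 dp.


frac = (87.4 - 71.0) / (92.3 - 71.0) = 0.7700

0.7700


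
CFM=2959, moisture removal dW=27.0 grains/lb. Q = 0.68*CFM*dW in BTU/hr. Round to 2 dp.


Q = 0.68 * 2959 * 27.0 = 54327.24 BTU/hr

54327.24 BTU/hr


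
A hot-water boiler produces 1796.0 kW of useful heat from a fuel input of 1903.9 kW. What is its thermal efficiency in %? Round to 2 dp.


eta = (1796.0/1903.9)*100 = 94.33 %

94.33 %


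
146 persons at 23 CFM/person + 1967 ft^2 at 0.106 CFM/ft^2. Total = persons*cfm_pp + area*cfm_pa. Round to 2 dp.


Total = 146*23 + 1967*0.106 = 3566.50 CFM

3566.50 CFM


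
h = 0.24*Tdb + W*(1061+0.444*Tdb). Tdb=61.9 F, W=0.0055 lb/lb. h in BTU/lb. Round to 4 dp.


h = 0.24*61.9 + 0.0055*(1061+0.444*61.9) = 20.8427 BTU/lb

20.8427 BTU/lb


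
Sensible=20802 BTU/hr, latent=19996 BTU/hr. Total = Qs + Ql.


Qt = 20802 + 19996 = 40798 BTU/hr

40798 BTU/hr


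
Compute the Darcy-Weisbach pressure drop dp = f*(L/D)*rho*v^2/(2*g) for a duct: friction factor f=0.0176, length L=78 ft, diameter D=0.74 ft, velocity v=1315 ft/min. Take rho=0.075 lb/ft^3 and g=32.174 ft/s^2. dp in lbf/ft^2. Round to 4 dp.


v_fps = 1315/60 = 21.9167 ft/s
dp = 0.0176*(78/0.74)*0.075*21.9167^2/(2*32.174) = 1.0386 lbf/ft^2

1.0386 lbf/ft^2


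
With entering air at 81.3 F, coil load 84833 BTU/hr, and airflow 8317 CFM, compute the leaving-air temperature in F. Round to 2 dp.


dT = 84833/(1.08*8317) = 9.4444
T_leave = 81.3 - 9.4444 = 71.86 F

71.86 F


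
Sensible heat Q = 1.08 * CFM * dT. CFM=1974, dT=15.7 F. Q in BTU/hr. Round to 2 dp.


Q = 1.08 * 1974 * 15.7 = 33471.14 BTU/hr

33471.14 BTU/hr


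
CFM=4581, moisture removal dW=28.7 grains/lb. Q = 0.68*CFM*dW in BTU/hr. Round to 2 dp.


Q = 0.68 * 4581 * 28.7 = 89402.80 BTU/hr

89402.80 BTU/hr


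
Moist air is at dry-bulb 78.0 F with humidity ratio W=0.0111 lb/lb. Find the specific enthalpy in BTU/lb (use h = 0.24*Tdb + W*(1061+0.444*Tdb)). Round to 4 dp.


h = 0.24*78.0 + 0.0111*(1061+0.444*78.0) = 30.8815 BTU/lb

30.8815 BTU/lb


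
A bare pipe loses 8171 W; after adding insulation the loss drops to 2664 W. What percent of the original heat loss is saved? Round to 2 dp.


Savings = ((8171-2664)/8171)*100 = 67.40 %

67.40 %


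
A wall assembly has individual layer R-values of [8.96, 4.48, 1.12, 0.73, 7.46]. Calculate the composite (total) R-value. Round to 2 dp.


R_total = 8.96 + 4.48 + 1.12 + 0.73 + 7.46 = 22.75

22.75


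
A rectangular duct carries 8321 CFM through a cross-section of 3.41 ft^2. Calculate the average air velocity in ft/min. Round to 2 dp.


V = 8321 / 3.41 = 2440.18 ft/min

2440.18 ft/min


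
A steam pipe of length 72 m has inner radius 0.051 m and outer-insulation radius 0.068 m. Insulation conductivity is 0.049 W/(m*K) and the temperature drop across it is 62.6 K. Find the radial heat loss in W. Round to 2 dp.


Q = 2*pi*0.049*72*62.6/ln(0.068/0.051) = 4823.59 W

4823.59 W


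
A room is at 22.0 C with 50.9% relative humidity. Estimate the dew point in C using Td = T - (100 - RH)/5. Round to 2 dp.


Td = 22.0 - (100-50.9)/5 = 12.18 C

12.18 C


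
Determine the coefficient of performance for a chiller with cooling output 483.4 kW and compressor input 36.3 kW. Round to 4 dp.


COP = 483.4 / 36.3 = 13.3168

13.3168


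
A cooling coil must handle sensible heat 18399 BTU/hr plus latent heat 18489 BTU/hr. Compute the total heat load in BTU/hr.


Qt = 18399 + 18489 = 36888 BTU/hr

36888 BTU/hr


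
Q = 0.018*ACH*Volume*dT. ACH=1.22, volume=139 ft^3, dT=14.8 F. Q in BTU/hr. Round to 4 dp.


Q = 0.018 * 1.22 * 139 * 14.8 = 45.1761 BTU/hr

45.1761 BTU/hr


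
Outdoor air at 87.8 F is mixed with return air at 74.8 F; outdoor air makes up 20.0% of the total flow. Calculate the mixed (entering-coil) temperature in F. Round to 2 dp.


T_mix = 74.8 + (20.0/100)*(87.8-74.8) = 77.40 F

77.40 F


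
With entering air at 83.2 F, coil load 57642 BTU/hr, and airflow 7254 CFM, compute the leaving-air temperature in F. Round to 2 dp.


dT = 57642/(1.08*7254) = 7.3576
T_leave = 83.2 - 7.3576 = 75.84 F

75.84 F


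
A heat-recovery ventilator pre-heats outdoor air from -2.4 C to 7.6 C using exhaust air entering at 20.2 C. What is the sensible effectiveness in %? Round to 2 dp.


eff = (7.6-(-2.4))/(20.2-(-2.4))*100 = 44.25 %

44.25 %


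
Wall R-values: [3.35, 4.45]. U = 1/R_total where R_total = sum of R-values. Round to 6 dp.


R_total = 3.35 + 4.45 = 7.80
U = 1/7.80 = 0.128205

0.128205


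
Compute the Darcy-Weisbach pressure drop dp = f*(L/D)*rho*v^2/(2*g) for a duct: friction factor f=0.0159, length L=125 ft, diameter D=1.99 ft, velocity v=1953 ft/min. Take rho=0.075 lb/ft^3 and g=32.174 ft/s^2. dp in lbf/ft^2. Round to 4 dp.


v_fps = 1953/60 = 32.55 ft/s
dp = 0.0159*(125/1.99)*0.075*32.55^2/(2*32.174) = 1.2333 lbf/ft^2

1.2333 lbf/ft^2


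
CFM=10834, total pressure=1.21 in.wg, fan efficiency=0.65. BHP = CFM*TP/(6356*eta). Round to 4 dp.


BHP = 10834 * 1.21 / (6356 * 0.65) = 3.1731 hp

3.1731 hp


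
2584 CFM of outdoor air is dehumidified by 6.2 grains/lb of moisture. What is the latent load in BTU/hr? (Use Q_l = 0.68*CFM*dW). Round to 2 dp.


Q = 0.68 * 2584 * 6.2 = 10894.14 BTU/hr

10894.14 BTU/hr


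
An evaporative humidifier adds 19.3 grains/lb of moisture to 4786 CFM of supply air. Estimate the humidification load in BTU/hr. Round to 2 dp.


Q = 0.68 * 4786 * 19.3 = 62811.46 BTU/hr

62811.46 BTU/hr


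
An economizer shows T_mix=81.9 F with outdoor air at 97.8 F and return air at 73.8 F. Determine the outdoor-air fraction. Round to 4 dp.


frac = (81.9 - 73.8) / (97.8 - 73.8) = 0.3375

0.3375


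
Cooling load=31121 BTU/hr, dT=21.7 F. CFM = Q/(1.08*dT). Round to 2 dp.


CFM = 31121 / (1.08 * 21.7) = 1327.91

1327.91 CFM


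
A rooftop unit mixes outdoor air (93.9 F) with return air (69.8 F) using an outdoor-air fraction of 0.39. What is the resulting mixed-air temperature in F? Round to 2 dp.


T_mix = 0.39*93.9 + 0.61*69.8 = 79.20 F

79.20 F


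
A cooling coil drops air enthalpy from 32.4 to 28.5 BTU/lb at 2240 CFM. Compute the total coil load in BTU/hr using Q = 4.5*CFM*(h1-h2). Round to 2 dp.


Q = 4.5 * 2240 * (32.4 - 28.5) = 39312.00 BTU/hr

39312.00 BTU/hr


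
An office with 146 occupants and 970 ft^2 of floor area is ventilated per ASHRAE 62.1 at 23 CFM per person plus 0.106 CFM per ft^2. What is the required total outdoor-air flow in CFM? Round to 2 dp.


Total = 146*23 + 970*0.106 = 3460.82 CFM

3460.82 CFM


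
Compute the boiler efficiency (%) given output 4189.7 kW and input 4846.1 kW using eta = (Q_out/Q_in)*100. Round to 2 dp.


eta = (4189.7/4846.1)*100 = 86.46 %

86.46 %


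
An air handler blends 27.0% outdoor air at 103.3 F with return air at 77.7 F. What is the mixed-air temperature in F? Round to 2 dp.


T_mix = 77.7 + (27.0/100)*(103.3-77.7) = 84.61 F

84.61 F


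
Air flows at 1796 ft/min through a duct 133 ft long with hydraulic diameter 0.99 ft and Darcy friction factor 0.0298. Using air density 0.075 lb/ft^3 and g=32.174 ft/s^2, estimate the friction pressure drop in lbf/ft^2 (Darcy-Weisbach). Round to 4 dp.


v_fps = 1796/60 = 29.9333 ft/s
dp = 0.0298*(133/0.99)*0.075*29.9333^2/(2*32.174) = 4.1809 lbf/ft^2

4.1809 lbf/ft^2


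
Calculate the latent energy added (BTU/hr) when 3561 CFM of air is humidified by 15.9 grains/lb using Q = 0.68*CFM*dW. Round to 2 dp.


Q = 0.68 * 3561 * 15.9 = 38501.53 BTU/hr

38501.53 BTU/hr


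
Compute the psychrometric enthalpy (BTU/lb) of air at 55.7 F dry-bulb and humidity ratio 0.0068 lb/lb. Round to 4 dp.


h = 0.24*55.7 + 0.0068*(1061+0.444*55.7) = 20.7510 BTU/lb

20.7510 BTU/lb


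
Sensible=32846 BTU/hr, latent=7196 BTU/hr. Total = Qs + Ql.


Qt = 32846 + 7196 = 40042 BTU/hr

40042 BTU/hr


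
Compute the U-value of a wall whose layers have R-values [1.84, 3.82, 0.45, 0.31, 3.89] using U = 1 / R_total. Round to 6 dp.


R_total = 1.84 + 3.82 + 0.45 + 0.31 + 3.89 = 10.31
U = 1/10.31 = 0.096993

0.096993


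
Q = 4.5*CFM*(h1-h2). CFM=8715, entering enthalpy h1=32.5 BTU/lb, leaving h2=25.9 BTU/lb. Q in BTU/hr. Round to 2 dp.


Q = 4.5 * 8715 * (32.5 - 25.9) = 258835.50 BTU/hr

258835.50 BTU/hr


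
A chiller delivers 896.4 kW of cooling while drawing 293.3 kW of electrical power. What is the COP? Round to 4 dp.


COP = 896.4 / 293.3 = 3.0563

3.0563


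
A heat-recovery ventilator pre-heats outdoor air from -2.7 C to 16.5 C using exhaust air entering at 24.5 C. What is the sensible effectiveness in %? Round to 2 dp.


eff = (16.5-(-2.7))/(24.5-(-2.7))*100 = 70.59 %

70.59 %


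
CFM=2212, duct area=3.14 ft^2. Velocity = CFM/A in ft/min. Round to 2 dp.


V = 2212 / 3.14 = 704.46 ft/min

704.46 ft/min


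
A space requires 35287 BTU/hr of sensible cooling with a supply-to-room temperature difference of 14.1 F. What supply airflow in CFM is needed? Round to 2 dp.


CFM = 35287 / (1.08 * 14.1) = 2317.24

2317.24 CFM


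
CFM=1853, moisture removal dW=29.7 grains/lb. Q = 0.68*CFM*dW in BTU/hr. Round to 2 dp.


Q = 0.68 * 1853 * 29.7 = 37423.19 BTU/hr

37423.19 BTU/hr


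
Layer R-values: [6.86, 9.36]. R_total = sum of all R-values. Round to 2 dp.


R_total = 6.86 + 9.36 = 16.22

16.22


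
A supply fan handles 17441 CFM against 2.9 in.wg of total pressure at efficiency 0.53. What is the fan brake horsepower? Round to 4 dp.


BHP = 17441 * 2.9 / (6356 * 0.53) = 15.0145 hp

15.0145 hp


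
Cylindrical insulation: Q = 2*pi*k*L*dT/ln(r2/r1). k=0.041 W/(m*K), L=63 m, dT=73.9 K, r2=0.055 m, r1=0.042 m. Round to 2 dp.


Q = 2*pi*0.041*63*73.9/ln(0.055/0.042) = 4447.61 W

4447.61 W


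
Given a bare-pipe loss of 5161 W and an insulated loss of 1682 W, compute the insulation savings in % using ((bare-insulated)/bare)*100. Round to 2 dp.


Savings = ((5161-1682)/5161)*100 = 67.41 %

67.41 %


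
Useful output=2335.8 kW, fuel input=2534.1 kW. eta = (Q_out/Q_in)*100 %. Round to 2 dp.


eta = (2335.8/2534.1)*100 = 92.17 %

92.17 %


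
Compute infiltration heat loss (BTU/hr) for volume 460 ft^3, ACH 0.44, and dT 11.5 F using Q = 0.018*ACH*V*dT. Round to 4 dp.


Q = 0.018 * 0.44 * 460 * 11.5 = 41.8968 BTU/hr

41.8968 BTU/hr


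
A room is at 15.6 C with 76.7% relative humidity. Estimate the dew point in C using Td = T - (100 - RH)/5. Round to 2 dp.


Td = 15.6 - (100-76.7)/5 = 10.94 C

10.94 C


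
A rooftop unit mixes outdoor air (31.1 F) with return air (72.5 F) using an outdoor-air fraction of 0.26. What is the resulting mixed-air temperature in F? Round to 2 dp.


T_mix = 0.26*31.1 + 0.74*72.5 = 61.74 F

61.74 F


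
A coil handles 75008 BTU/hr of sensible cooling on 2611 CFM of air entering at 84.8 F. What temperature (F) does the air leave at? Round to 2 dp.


dT = 75008/(1.08*2611) = 26.5997
T_leave = 84.8 - 26.5997 = 58.20 F

58.20 F


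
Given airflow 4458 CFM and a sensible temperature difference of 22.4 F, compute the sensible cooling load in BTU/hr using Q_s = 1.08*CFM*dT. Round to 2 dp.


Q = 1.08 * 4458 * 22.4 = 107847.94 BTU/hr

107847.94 BTU/hr


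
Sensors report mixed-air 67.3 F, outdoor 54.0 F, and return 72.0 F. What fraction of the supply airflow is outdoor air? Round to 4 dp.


frac = (67.3 - 72.0) / (54.0 - 72.0) = 0.2611

0.2611


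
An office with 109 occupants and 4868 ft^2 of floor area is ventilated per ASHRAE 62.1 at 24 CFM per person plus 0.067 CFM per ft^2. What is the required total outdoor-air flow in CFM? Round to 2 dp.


Total = 109*24 + 4868*0.067 = 2942.16 CFM

2942.16 CFM


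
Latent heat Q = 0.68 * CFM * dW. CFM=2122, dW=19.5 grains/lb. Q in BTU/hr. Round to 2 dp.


Q = 0.68 * 2122 * 19.5 = 28137.72 BTU/hr

28137.72 BTU/hr


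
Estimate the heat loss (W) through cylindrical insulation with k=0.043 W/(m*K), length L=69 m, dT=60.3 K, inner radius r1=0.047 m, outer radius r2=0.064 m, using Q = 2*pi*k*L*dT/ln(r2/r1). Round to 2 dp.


Q = 2*pi*0.043*69*60.3/ln(0.064/0.047) = 3641.06 W

3641.06 W


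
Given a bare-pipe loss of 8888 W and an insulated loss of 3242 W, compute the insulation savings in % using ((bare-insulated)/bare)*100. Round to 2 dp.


Savings = ((8888-3242)/8888)*100 = 63.52 %

63.52 %


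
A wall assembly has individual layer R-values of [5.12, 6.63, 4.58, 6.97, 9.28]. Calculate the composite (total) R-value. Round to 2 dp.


R_total = 5.12 + 6.63 + 4.58 + 6.97 + 9.28 = 32.58

32.58


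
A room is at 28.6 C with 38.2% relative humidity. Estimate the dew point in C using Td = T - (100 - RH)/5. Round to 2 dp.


Td = 28.6 - (100-38.2)/5 = 16.24 C

16.24 C


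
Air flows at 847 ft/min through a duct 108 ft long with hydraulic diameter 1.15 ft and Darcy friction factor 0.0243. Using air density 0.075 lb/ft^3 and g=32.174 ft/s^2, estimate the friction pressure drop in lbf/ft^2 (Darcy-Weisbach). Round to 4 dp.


v_fps = 847/60 = 14.1167 ft/s
dp = 0.0243*(108/1.15)*0.075*14.1167^2/(2*32.174) = 0.5301 lbf/ft^2

0.5301 lbf/ft^2


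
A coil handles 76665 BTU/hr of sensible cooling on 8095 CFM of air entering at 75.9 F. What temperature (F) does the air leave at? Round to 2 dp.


dT = 76665/(1.08*8095) = 8.7691
T_leave = 75.9 - 8.7691 = 67.13 F

67.13 F


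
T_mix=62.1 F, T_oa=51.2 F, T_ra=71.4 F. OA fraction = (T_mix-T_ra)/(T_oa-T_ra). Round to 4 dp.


frac = (62.1 - 71.4) / (51.2 - 71.4) = 0.4604

0.4604


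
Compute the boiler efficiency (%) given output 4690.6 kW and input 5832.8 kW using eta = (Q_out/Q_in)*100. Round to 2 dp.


eta = (4690.6/5832.8)*100 = 80.42 %

80.42 %


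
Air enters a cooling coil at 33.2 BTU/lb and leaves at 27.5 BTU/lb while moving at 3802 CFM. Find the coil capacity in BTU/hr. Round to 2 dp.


Q = 4.5 * 3802 * (33.2 - 27.5) = 97521.30 BTU/hr

97521.30 BTU/hr


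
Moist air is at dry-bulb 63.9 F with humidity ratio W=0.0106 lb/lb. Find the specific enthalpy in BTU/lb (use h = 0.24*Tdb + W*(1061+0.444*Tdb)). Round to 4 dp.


h = 0.24*63.9 + 0.0106*(1061+0.444*63.9) = 26.8833 BTU/lb

26.8833 BTU/lb


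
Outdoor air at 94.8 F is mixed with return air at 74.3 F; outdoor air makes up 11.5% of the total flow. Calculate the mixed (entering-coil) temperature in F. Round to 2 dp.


T_mix = 74.3 + (11.5/100)*(94.8-74.3) = 76.66 F

76.66 F


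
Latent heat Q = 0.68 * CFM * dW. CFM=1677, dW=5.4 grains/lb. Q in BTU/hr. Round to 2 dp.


Q = 0.68 * 1677 * 5.4 = 6157.94 BTU/hr

6157.94 BTU/hr


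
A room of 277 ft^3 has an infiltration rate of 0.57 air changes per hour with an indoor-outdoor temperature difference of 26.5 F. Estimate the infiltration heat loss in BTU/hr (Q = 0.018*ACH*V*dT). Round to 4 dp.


Q = 0.018 * 0.57 * 277 * 26.5 = 75.3135 BTU/hr

75.3135 BTU/hr


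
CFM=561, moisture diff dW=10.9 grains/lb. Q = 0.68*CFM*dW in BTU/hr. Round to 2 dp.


Q = 0.68 * 561 * 10.9 = 4158.13 BTU/hr

4158.13 BTU/hr


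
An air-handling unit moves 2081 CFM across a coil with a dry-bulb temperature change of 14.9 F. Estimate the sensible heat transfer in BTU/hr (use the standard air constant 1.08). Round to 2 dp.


Q = 1.08 * 2081 * 14.9 = 33487.45 BTU/hr

33487.45 BTU/hr


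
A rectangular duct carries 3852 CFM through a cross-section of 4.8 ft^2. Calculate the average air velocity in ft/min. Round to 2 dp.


V = 3852 / 4.8 = 802.50 ft/min

802.50 ft/min


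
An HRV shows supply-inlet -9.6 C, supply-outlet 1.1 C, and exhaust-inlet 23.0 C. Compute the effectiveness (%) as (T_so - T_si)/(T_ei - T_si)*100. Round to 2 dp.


eff = (1.1-(-9.6))/(23.0-(-9.6))*100 = 32.82 %

32.82 %


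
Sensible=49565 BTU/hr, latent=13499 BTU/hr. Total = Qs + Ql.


Qt = 49565 + 13499 = 63064 BTU/hr

63064 BTU/hr


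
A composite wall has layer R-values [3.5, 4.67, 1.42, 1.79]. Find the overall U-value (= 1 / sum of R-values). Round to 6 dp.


R_total = 3.5 + 4.67 + 1.42 + 1.79 = 11.38
U = 1/11.38 = 0.087873

0.087873


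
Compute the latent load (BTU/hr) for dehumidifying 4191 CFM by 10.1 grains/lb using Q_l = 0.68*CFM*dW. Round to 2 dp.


Q = 0.68 * 4191 * 10.1 = 28783.79 BTU/hr

28783.79 BTU/hr


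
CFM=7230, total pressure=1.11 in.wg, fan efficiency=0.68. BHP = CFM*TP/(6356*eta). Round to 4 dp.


BHP = 7230 * 1.11 / (6356 * 0.68) = 1.8568 hp

1.8568 hp


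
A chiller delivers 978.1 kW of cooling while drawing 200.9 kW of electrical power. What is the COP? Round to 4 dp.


COP = 978.1 / 200.9 = 4.8686

4.8686


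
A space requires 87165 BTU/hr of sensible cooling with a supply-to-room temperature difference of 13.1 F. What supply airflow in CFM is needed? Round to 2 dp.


CFM = 87165 / (1.08 * 13.1) = 6160.94

6160.94 CFM


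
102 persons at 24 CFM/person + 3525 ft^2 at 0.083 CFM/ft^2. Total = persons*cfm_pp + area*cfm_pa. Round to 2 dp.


Total = 102*24 + 3525*0.083 = 2740.58 CFM

2740.58 CFM


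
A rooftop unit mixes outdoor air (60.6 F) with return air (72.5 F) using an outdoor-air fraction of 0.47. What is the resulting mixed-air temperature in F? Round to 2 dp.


T_mix = 0.47*60.6 + 0.53*72.5 = 66.91 F

66.91 F


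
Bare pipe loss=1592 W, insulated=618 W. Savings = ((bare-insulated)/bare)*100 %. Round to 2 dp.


Savings = ((1592-618)/1592)*100 = 61.18 %

61.18 %


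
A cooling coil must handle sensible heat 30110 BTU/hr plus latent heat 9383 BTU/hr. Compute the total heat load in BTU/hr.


Qt = 30110 + 9383 = 39493 BTU/hr

39493 BTU/hr


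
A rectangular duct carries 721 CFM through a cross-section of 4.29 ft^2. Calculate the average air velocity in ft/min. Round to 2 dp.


V = 721 / 4.29 = 168.07 ft/min

168.07 ft/min


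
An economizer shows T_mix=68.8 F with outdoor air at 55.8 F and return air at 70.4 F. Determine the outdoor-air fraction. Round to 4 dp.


frac = (68.8 - 70.4) / (55.8 - 70.4) = 0.1096

0.1096


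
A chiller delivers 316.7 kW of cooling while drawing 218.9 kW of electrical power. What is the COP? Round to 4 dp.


COP = 316.7 / 218.9 = 1.4468

1.4468


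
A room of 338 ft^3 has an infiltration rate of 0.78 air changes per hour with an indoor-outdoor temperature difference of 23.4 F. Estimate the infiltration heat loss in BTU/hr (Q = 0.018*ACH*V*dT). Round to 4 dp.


Q = 0.018 * 0.78 * 338 * 23.4 = 111.0452 BTU/hr

111.0452 BTU/hr


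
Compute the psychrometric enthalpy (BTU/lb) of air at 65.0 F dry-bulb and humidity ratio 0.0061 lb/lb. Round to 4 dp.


h = 0.24*65.0 + 0.0061*(1061+0.444*65.0) = 22.2481 BTU/lb

22.2481 BTU/lb


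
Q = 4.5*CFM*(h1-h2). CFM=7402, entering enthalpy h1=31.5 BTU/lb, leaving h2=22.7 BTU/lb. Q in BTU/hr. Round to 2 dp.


Q = 4.5 * 7402 * (31.5 - 22.7) = 293119.20 BTU/hr

293119.20 BTU/hr


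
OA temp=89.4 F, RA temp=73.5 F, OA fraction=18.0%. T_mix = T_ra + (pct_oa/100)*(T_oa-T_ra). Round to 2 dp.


T_mix = 73.5 + (18.0/100)*(89.4-73.5) = 76.36 F

76.36 F


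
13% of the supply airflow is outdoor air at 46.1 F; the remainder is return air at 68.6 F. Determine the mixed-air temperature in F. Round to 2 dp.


T_mix = 0.13*46.1 + 0.87*68.6 = 65.68 F

65.68 F


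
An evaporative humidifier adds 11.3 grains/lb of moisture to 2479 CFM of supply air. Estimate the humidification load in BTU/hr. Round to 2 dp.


Q = 0.68 * 2479 * 11.3 = 19048.64 BTU/hr

19048.64 BTU/hr


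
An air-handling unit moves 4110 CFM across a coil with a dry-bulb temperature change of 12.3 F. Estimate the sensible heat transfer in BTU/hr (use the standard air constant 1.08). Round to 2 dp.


Q = 1.08 * 4110 * 12.3 = 54597.24 BTU/hr

54597.24 BTU/hr


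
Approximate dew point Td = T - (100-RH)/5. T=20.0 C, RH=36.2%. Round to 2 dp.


Td = 20.0 - (100-36.2)/5 = 7.24 C

7.24 C


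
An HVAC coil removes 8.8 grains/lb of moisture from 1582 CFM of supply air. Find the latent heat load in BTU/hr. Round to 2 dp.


Q = 0.68 * 1582 * 8.8 = 9466.69 BTU/hr

9466.69 BTU/hr


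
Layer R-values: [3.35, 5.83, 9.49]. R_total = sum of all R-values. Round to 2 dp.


R_total = 3.35 + 5.83 + 9.49 = 18.67

18.67


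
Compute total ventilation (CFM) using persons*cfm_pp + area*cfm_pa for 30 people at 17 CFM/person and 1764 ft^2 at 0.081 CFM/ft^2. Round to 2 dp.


Total = 30*17 + 1764*0.081 = 652.88 CFM

652.88 CFM


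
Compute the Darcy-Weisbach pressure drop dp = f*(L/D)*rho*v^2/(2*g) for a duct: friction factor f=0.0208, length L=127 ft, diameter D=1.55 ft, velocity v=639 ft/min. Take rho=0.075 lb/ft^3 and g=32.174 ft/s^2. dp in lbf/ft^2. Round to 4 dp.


v_fps = 639/60 = 10.65 ft/s
dp = 0.0208*(127/1.55)*0.075*10.65^2/(2*32.174) = 0.2253 lbf/ft^2

0.2253 lbf/ft^2


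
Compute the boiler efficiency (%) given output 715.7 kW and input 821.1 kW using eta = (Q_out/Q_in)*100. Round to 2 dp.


eta = (715.7/821.1)*100 = 87.16 %

87.16 %


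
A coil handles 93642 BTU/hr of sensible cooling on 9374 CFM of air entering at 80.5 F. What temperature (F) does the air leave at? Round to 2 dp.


dT = 93642/(1.08*9374) = 9.2496
T_leave = 80.5 - 9.2496 = 71.25 F

71.25 F


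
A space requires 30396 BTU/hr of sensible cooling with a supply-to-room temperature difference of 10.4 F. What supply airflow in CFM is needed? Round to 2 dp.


CFM = 30396 / (1.08 * 10.4) = 2706.20

2706.20 CFM


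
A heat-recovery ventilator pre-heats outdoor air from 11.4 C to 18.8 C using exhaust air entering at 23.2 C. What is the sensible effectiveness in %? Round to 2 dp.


eff = (18.8-11.4)/(23.2-11.4)*100 = 62.71 %

62.71 %


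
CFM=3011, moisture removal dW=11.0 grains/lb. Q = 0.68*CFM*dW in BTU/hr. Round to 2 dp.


Q = 0.68 * 3011 * 11.0 = 22522.28 BTU/hr

22522.28 BTU/hr


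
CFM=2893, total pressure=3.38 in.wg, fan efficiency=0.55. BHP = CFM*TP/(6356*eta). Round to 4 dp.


BHP = 2893 * 3.38 / (6356 * 0.55) = 2.7972 hp

2.7972 hp


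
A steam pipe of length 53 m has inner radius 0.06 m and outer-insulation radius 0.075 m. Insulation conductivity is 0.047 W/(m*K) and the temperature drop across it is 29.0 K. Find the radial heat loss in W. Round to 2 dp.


Q = 2*pi*0.047*53*29.0/ln(0.075/0.06) = 2034.08 W

2034.08 W


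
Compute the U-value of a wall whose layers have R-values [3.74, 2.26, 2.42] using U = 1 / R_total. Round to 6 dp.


R_total = 3.74 + 2.26 + 2.42 = 8.42
U = 1/8.42 = 0.118765

0.118765


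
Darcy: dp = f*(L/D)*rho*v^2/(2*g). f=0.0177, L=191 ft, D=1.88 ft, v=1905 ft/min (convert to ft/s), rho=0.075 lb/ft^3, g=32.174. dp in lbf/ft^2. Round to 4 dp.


v_fps = 1905/60 = 31.75 ft/s
dp = 0.0177*(191/1.88)*0.075*31.75^2/(2*32.174) = 2.1128 lbf/ft^2

2.1128 lbf/ft^2


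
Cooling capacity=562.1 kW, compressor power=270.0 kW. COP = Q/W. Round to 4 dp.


COP = 562.1 / 270.0 = 2.0819

2.0819


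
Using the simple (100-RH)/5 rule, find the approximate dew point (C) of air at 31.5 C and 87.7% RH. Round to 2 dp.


Td = 31.5 - (100-87.7)/5 = 29.04 C

29.04 C


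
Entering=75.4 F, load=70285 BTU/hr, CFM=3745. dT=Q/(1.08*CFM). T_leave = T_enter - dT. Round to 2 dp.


dT = 70285/(1.08*3745) = 17.3775
T_leave = 75.4 - 17.3775 = 58.02 F

58.02 F


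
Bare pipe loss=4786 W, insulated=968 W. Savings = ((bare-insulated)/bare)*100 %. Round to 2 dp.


Savings = ((4786-968)/4786)*100 = 79.77 %

79.77 %


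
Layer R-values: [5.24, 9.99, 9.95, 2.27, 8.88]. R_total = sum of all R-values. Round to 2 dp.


R_total = 5.24 + 9.99 + 9.95 + 2.27 + 8.88 = 36.33

36.33


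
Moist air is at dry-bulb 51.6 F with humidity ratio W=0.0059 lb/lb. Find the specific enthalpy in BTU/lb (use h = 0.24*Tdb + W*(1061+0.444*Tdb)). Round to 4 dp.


h = 0.24*51.6 + 0.0059*(1061+0.444*51.6) = 18.7791 BTU/lb

18.7791 BTU/lb


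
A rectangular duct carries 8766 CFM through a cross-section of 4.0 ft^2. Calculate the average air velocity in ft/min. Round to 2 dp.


V = 8766 / 4.0 = 2191.50 ft/min

2191.50 ft/min


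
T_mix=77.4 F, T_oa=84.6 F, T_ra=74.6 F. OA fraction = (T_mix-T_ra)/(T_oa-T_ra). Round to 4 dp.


frac = (77.4 - 74.6) / (84.6 - 74.6) = 0.2800

0.2800


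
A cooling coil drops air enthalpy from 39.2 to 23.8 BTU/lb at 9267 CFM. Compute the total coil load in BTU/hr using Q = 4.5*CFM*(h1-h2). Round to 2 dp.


Q = 4.5 * 9267 * (39.2 - 23.8) = 642203.10 BTU/hr

642203.10 BTU/hr


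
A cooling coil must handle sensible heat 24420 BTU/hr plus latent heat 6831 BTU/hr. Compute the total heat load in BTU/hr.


Qt = 24420 + 6831 = 31251 BTU/hr

31251 BTU/hr


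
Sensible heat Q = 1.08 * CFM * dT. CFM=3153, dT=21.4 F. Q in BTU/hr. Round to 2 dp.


Q = 1.08 * 3153 * 21.4 = 72872.14 BTU/hr

72872.14 BTU/hr


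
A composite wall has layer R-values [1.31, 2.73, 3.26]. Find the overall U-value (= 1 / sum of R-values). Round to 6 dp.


R_total = 1.31 + 2.73 + 3.26 = 7.30
U = 1/7.30 = 0.136986

0.136986


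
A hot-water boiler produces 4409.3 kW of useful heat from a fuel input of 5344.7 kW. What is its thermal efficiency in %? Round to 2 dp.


eta = (4409.3/5344.7)*100 = 82.50 %

82.50 %


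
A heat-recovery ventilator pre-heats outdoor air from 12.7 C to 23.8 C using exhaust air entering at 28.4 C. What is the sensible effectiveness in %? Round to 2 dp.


eff = (23.8-12.7)/(28.4-12.7)*100 = 70.70 %

70.70 %


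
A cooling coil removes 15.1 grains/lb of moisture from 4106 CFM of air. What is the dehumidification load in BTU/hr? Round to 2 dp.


Q = 0.68 * 4106 * 15.1 = 42160.41 BTU/hr

42160.41 BTU/hr
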